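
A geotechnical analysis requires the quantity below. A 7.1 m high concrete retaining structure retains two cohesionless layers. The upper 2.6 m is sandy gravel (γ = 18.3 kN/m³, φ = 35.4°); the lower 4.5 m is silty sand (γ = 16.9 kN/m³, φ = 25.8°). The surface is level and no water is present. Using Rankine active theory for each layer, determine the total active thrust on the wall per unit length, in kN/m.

168 kN/m

K_a1 = tan²(45°−35.4°/2) = 0.2664; K_a2 = tan²(45°−25.8°/2) = 0.3935.
Layer 1: σ at base = K_a1 γ₁ h₁ = 12.68 kPa; P₁ = ½×12.68×2.6 = 16.48.
Layer 2: σ_v at top = γ₁h₁ = 47.58; σ_h top = K_a2×47.58 = 18.72; σ_h base = K_a2×(47.58+16.9×4.5) = 48.65.
P₂ = ½(18.72+48.65)×4.5 = 151.6. Total P_a = 16.48+151.6 = 168.1 kN/m.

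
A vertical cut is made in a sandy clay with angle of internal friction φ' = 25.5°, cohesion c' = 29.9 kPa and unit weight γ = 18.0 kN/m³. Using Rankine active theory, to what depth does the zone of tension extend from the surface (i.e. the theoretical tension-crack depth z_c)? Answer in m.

5.27 m

K_a = tan²(45° − 25.5°/2) = 0.3981; √K_a = 0.6310.
The active pressure is zero where K_a γ z = 2c√K_a, so z_c = 2c/(γ√K_a) = 2×29.9/(18.0×0.6310) = 5.265 m.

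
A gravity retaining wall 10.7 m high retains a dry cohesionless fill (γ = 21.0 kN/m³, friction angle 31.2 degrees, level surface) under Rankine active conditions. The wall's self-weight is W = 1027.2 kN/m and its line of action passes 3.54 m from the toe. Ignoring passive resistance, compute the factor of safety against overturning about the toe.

K_a = tan²(45° − 31.2°/2) = 0.3175.
P_a = ½K_aγH² = 0.5×0.3175×21.0×10.7² = 381.7 kN/m, acting at H/3 = 3.567 m above the base.
Overturning moment M_o = P_a × H/3 = 381.7 × 3.567 = 1361.
Resisting moment M_r = W × 3.54 = 1027.2 × 3.54 = 3636.
FS_overturning = M_r/M_o = 3636/1361 = 2.671.

2.67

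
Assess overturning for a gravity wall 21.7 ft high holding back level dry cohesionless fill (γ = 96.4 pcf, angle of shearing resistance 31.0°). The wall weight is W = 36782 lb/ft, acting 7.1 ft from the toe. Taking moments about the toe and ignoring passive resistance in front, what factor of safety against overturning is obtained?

4.97

K_a = tan²(45° − 31.0°/2) = 0.3201.
P_a = ½K_aγH² = 0.5×0.3201×96.4×21.7² = 7265 lb/ft, acting at H/3 = 7.233 ft above the base.
Overturning moment M_o = P_a × H/3 = 7265 × 7.233 = 52550.
Resisting moment M_r = W × 7.1 = 36782 × 7.1 = 261200.
FS_overturning = M_r/M_o = 261200/52550 = 4.969.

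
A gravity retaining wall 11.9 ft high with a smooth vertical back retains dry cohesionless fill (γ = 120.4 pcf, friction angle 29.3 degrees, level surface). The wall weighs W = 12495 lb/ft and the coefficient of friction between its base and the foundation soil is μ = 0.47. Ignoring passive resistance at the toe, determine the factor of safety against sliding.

2.01

K_a = tan²(45° − 29.3°/2) = 0.3428.
P_a = ½K_aγH² = 0.5×0.3428×120.4×11.9² = 2923 lb/ft, acting at H/3 = 3.967 ft above the base.
FS_sliding = μW / P_a = 0.47×12495 / 2923 = 2.009.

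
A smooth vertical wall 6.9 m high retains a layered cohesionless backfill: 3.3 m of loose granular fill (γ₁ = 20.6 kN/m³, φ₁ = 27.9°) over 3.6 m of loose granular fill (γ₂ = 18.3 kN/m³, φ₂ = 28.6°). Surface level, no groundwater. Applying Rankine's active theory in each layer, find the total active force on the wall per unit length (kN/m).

169 kN/m

K_a1 = tan²(45°−27.9°/2) = 0.3625; K_a2 = tan²(45°−28.6°/2) = 0.3525.
Layer 1: σ at base = K_a1 γ₁ h₁ = 24.64 kPa; P₁ = ½×24.64×3.3 = 40.66.
Layer 2: σ_v at top = γ₁h₁ = 67.98; σ_h top = K_a2×67.98 = 23.97; σ_h base = K_a2×(67.98+18.3×3.6) = 47.19.
P₂ = ½(23.97+47.19)×3.6 = 128.1. Total P_a = 40.66+128.1 = 168.7 kN/m.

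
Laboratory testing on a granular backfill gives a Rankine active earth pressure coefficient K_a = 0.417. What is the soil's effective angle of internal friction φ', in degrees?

K_a = tan²(45° − φ/2) ⇒ 45° − φ/2 = arctan(√0.417) = 32.85°.
φ = 2(45° − 32.85°) = 24.29°.

24.3°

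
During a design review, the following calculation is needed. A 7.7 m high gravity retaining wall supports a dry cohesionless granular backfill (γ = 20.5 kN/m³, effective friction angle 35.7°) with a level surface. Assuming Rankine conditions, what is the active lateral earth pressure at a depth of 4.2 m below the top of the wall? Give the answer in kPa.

22.6 kPa

K_a = (1 − sin φ)/(1 + sin φ) = 0.2630.
σ_h = K_a γ z = 0.2630 × 20.5 × 4.2 = 22.64 kPa.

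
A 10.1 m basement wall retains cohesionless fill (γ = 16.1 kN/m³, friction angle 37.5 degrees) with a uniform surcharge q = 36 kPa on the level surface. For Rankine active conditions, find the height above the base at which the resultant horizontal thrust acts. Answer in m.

K_a = 0.2432.
Triangular part P₁ = ½K_aγH² = 199.7 at H/3 = 3.367 m; rectangular part P₂ = K_a q H = 88.42 at H/2 = 5.050 m.
ȳ = (P₁·3.367 + P₂·5.050)/(P₁+P₂) = 3.883 m.

3.88 m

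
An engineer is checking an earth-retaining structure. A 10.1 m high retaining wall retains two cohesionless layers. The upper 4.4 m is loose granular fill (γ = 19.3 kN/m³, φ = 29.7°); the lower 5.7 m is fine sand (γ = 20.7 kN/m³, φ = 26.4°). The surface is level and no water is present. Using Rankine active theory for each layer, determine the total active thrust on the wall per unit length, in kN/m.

K_a1 = tan²(45°−29.7°/2) = 0.3374; K_a2 = tan²(45°−26.4°/2) = 0.3844.
Layer 1: σ at base = K_a1 γ₁ h₁ = 28.65 kPa; P₁ = ½×28.65×4.4 = 63.03.
Layer 2: σ_v at top = γ₁h₁ = 84.92; σ_h top = K_a2×84.92 = 32.65; σ_h base = K_a2×(84.92+20.7×5.7) = 78.01.
P₂ = ½(32.65+78.01)×5.7 = 315.4. Total P_a = 63.03+315.4 = 378.4 kN/m.

378 kN/m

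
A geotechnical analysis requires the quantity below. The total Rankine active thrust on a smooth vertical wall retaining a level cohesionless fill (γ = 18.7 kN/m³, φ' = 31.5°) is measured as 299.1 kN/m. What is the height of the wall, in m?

K_a = 0.3136. P_a = ½ K_a γ H² ⇒ H = √(2P_a/(K_a γ)).
H = √(2×299.1/(0.3136×18.7)) = 10.10 m.

10.1 m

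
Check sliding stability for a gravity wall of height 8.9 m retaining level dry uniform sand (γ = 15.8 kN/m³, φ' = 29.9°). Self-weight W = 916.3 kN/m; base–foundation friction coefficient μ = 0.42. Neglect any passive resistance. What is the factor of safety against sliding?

1.84

K_a = tan²(45° − 29.9°/2) = 0.3347.
P_a = ½K_aγH² = 0.5×0.3347×15.8×8.9² = 209.4 kN/m, acting at H/3 = 2.967 m above the base.
FS_sliding = μW / P_a = 0.42×916.3 / 209.4 = 1.838.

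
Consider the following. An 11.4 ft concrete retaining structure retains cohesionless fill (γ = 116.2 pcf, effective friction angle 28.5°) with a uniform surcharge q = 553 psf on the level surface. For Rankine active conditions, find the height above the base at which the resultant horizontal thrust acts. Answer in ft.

K_a = 0.3540.
Triangular part P₁ = ½K_aγH² = 2673 at H/3 = 3.800 ft; rectangular part P₂ = K_a q H = 2231 at H/2 = 5.700 ft.
ȳ = (P₁·3.800 + P₂·5.700)/(P₁+P₂) = 4.665 ft.

4.66 ft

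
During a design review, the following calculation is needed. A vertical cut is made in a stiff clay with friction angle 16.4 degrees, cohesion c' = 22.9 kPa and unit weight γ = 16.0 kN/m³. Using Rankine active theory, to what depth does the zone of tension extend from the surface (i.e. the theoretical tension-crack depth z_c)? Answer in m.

3.83 m

K_a = tan²(45° − 16.4°/2) = 0.5596; √K_a = 0.7481.
The active pressure is zero where K_a γ z = 2c√K_a, so z_c = 2c/(γ√K_a) = 2×22.9/(16.0×0.7481) = 3.826 m.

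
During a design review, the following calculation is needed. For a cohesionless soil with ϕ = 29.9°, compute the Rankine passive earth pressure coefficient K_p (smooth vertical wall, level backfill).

2.99

K_p = (1 + sin φ)/(1 − sin φ) = tan²(45° + 29.9°/2) = 2.988.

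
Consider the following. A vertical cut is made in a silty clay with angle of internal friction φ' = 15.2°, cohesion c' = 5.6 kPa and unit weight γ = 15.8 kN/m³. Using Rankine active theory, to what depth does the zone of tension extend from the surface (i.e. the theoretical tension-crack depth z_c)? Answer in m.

K_a = tan²(45° − 15.2°/2) = 0.5845; √K_a = 0.7646.
The active pressure is zero where K_a γ z = 2c√K_a, so z_c = 2c/(γ√K_a) = 2×5.6/(15.8×0.7646) = 0.9272 m.

0.927 m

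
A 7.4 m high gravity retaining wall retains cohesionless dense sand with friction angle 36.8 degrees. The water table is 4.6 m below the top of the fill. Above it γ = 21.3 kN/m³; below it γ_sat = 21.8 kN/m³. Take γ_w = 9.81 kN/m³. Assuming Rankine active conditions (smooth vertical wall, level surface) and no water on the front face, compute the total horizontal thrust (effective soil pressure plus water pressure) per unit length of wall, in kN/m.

K_a = tan²(45° − φ/2) = 0.2508.
γ' = 21.8 − 9.81 = 11.99 kN/m³. Depth below WT = 2.8 m.
σ'_h at WT = K_a γ d_w = 24.57 kPa; at base = 24.57 + K_a γ' × 2.8 = 32.99 kPa.
P₁ (0–4.6 m) = ½×24.57×4.6 = 56.51. P₂ (4.6–7.4 m) = ½(24.57+32.99)×2.8 = 80.58.
P_w = ½ γ_w h₂² = 0.5×9.81×2.8² = 38.46. Total = 56.51+80.58+38.46 = 175.5 kN/m.

176 kN/m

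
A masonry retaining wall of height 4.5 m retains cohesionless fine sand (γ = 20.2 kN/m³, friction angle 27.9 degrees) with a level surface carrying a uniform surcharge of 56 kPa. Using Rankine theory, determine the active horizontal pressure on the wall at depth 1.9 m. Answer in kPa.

K_a = (1 − sin φ)/(1 + sin φ) = 0.3625.
σ_v = γz + q = 20.2 × 1.9 + 56 = 94.38 kPa.
σ_h = K_a σ_v = 0.3625 × 94.38 = 34.21 kPa.

34.2 kPa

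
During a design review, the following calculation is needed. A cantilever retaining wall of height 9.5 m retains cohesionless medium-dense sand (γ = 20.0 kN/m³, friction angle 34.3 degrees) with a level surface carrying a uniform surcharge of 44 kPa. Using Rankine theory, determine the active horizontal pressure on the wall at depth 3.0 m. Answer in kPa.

29.0 kPa

K_a = (1 − sin φ)/(1 + sin φ) = 0.2792.
σ_v = γz + q = 20.0 × 3.0 + 44 = 104.0 kPa.
σ_h = K_a σ_v = 0.2792 × 104.0 = 29.03 kPa.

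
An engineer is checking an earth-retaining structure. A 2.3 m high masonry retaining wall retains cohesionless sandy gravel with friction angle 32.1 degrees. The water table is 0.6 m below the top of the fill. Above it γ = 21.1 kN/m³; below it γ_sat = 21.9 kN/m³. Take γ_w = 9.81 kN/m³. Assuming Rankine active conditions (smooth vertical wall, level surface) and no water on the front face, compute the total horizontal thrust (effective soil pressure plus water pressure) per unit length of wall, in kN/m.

27.3 kN/m

K_a = tan²(45° − φ/2) = 0.3060.
γ' = 21.9 − 9.81 = 12.09 kN/m³. Depth below WT = 1.7 m.
σ'_h at WT = K_a γ d_w = 3.874 kPa; at base = 3.874 + K_a γ' × 1.7 = 10.16 kPa.
P₁ (0–0.6 m) = ½×3.874×0.6 = 1.162. P₂ (0.6–2.3 m) = ½(3.874+10.16)×1.7 = 11.93.
P_w = ½ γ_w h₂² = 0.5×9.81×1.7² = 14.18. Total = 1.162+11.93+14.18 = 27.27 kN/m.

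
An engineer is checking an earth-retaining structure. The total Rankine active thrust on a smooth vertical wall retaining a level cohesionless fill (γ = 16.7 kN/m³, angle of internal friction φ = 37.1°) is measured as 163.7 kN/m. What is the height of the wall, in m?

K_a = 0.2475. P_a = ½ K_a γ H² ⇒ H = √(2P_a/(K_a γ)).
H = √(2×163.7/(0.2475×16.7)) = 8.900 m.

8.90 m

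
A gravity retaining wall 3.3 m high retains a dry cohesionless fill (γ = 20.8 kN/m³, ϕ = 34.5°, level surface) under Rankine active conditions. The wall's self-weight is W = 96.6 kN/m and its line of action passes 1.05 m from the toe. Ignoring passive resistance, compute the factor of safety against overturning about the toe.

2.94

K_a = tan²(45° − 34.5°/2) = 0.2768.
P_a = ½K_aγH² = 0.5×0.2768×20.8×3.3² = 31.35 kN/m, acting at H/3 = 1.100 m above the base.
Overturning moment M_o = P_a × H/3 = 31.35 × 1.100 = 34.49.
Resisting moment M_r = W × 1.05 = 96.6 × 1.05 = 101.4.
FS_overturning = M_r/M_o = 101.4/34.49 = 2.941.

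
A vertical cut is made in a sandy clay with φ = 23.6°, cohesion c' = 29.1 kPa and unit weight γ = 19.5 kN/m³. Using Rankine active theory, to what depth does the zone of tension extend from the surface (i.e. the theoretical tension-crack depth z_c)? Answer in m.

4.56 m

K_a = tan²(45° − 23.6°/2) = 0.4282; √K_a = 0.6544.
The active pressure is zero where K_a γ z = 2c√K_a, so z_c = 2c/(γ√K_a) = 2×29.1/(19.5×0.6544) = 4.561 m.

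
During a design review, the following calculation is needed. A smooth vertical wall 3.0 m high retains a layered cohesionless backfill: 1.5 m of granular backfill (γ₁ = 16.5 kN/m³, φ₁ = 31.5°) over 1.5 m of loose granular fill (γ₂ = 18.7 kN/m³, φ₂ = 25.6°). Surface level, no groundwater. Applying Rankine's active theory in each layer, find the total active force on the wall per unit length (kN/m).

K_a1 = tan²(45°−31.5°/2) = 0.3136; K_a2 = tan²(45°−25.6°/2) = 0.3966.
Layer 1: σ at base = K_a1 γ₁ h₁ = 7.762 kPa; P₁ = ½×7.762×1.5 = 5.822.
Layer 2: σ_v at top = γ₁h₁ = 24.75; σ_h top = K_a2×24.75 = 9.815; σ_h base = K_a2×(24.75+18.7×1.5) = 20.94.
P₂ = ½(9.815+20.94)×1.5 = 23.07. Total P_a = 5.822+23.07 = 28.89 kN/m.

28.9 kN/m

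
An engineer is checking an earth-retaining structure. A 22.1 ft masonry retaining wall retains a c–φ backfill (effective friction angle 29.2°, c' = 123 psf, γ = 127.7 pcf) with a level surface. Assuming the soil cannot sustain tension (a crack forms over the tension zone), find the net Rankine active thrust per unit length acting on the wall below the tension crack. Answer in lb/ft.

7780 lb/ft

K_a = 0.3442; √K_a = 0.5867.
Tension-crack depth z_c = 2c/(γ√K_a) = 2×123/(127.7×0.5867) = 3.283 ft.
σ_a at base = K_a γ H − 2c√K_a = 0.3442×127.7×22.1 − 2×123×0.5867 = 827.1 psf.
P_a = ½ × 827.1 × (H − z_c) = 0.5×827.1×18.82 = 7782 lb/ft.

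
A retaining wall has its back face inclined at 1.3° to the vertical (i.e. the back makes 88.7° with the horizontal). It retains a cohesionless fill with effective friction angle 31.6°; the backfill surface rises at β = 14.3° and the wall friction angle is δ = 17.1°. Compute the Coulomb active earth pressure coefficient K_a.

K_a = sin²(α+φ) / [sin²α · sin(α−δ) · (1 + √{sin(φ+δ)sin(φ−β) / (sin(α−δ)sin(α+β))})²].
With α = 88.7°, φ = 31.6°, δ = 17.1°, β = 14.3°: K_a = 0.3533.

0.353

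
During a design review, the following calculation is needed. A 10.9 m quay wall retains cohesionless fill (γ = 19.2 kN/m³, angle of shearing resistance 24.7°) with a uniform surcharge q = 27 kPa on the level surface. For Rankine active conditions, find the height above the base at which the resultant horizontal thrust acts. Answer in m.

4.01 m

K_a = 0.4106.
Triangular part P₁ = ½K_aγH² = 468.3 at H/3 = 3.633 m; rectangular part P₂ = K_a q H = 120.8 at H/2 = 5.450 m.
ȳ = (P₁·3.633 + P₂·5.450)/(P₁+P₂) = 4.006 m.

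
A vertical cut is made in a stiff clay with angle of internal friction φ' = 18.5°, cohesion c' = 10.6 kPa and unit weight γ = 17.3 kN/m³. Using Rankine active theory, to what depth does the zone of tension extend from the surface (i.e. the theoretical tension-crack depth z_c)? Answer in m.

1.70 m

K_a = tan²(45° − 18.5°/2) = 0.5183; √K_a = 0.7199.
The active pressure is zero where K_a γ z = 2c√K_a, so z_c = 2c/(γ√K_a) = 2×10.6/(17.3×0.7199) = 1.702 m.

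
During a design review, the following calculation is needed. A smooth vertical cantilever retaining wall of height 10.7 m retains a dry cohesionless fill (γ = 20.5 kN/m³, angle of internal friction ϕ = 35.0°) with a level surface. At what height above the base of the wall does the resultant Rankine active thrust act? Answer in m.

3.57 m

K_a = 0.2710.
The pressure distribution is triangular, so the resultant acts at H/3 above the base = 10.7/3 = 3.567 m.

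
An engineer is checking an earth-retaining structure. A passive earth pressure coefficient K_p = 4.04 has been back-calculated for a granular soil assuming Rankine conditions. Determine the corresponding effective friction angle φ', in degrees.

K_p = (1+sin φ)/(1−sin φ) ⇒ sin φ = (K_p − 1)/(K_p + 1) = 0.6032.
φ = arcsin(0.6032) = 37.10°.

37.1°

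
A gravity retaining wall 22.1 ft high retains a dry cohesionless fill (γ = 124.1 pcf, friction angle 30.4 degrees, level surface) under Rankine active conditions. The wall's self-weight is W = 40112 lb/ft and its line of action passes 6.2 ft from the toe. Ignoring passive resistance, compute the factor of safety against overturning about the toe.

3.40

K_a = tan²(45° − 30.4°/2) = 0.3280.
P_a = ½K_aγH² = 0.5×0.3280×124.1×22.1² = 9940 lb/ft, acting at H/3 = 7.367 ft above the base.
Overturning moment M_o = P_a × H/3 = 9940 × 7.367 = 73230.
Resisting moment M_r = W × 6.2 = 40112 × 6.2 = 248700.
FS_overturning = M_r/M_o = 248700/73230 = 3.396.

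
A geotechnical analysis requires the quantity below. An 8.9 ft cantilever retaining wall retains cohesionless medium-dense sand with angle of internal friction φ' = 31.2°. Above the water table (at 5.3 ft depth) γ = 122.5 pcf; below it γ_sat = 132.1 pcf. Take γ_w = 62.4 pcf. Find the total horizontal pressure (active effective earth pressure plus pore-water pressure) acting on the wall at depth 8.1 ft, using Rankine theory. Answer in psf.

443 psf

K_a = (1 − sin φ)/(1 + sin φ) = 0.3175.
γ' = 132.1 − 62.4 = 69.70 pcf.
Effective vertical stress at 8.1 ft: σ'_v = 122.5×5.3 + 69.70×2.80 = 844.4 psf.
σ'_h = K_a σ'_v = 0.3175 × 844.4 = 268.1 psf; u = γ_w × 2.80 = 174.7 psf.
Total σ_h = 268.1 + 174.7 = 442.8 psf.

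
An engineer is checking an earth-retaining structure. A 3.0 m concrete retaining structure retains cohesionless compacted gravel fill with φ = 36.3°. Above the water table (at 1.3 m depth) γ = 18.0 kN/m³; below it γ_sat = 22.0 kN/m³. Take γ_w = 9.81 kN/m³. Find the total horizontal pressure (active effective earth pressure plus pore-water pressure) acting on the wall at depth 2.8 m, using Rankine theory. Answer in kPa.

K_a = (1 − sin φ)/(1 + sin φ) = 0.2563.
γ' = 22.0 − 9.81 = 12.19 kN/m³.
Effective vertical stress at 2.8 m: σ'_v = 18.0×1.3 + 12.19×1.50 = 41.69 kPa.
σ'_h = K_a σ'_v = 0.2563 × 41.69 = 10.68 kPa; u = γ_w × 1.50 = 14.71 kPa.
Total σ_h = 10.68 + 14.71 = 25.40 kPa.

25.4 kPa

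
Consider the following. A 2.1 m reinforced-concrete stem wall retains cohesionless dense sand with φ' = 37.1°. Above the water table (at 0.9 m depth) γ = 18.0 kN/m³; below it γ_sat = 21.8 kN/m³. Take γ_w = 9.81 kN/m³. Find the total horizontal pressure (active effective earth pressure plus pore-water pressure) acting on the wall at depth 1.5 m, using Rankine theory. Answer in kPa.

11.7 kPa

K_a = (1 − sin φ)/(1 + sin φ) = 0.2475.
γ' = 21.8 − 9.81 = 11.99 kN/m³.
Effective vertical stress at 1.5 m: σ'_v = 18.0×0.9 + 11.99×0.600 = 23.39 kPa.
σ'_h = K_a σ'_v = 0.2475 × 23.39 = 5.790 kPa; u = γ_w × 0.600 = 5.886 kPa.
Total σ_h = 5.790 + 5.886 = 11.68 kPa.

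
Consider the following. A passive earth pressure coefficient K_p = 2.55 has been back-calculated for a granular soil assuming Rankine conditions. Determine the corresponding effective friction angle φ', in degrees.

K_p = (1+sin φ)/(1−sin φ) ⇒ sin φ = (K_p − 1)/(K_p + 1) = 0.4366.
φ = arcsin(0.4366) = 25.89°.

25.9°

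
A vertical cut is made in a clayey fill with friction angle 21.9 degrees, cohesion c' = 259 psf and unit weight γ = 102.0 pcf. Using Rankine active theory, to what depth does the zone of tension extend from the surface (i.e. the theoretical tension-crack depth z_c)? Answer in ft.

K_a = tan²(45° − 21.9°/2) = 0.4567; √K_a = 0.6758.
The active pressure is zero where K_a γ z = 2c√K_a, so z_c = 2c/(γ√K_a) = 2×259/(102.0×0.6758) = 7.515 ft.

7.51 ft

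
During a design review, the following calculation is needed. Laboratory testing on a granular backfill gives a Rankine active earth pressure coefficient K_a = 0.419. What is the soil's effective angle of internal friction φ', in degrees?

K_a = tan²(45° − φ/2) ⇒ 45° − φ/2 = arctan(√0.419) = 32.92°.
φ = 2(45° − 32.92°) = 24.17°.

24.2°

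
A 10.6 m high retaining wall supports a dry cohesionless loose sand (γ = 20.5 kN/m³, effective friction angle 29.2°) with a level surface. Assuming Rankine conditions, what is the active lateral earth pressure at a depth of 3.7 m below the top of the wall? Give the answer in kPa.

K_a = (1 − sin φ)/(1 + sin φ) = 0.3442.
σ_h = K_a γ z = 0.3442 × 20.5 × 3.7 = 26.11 kPa.

26.1 kPa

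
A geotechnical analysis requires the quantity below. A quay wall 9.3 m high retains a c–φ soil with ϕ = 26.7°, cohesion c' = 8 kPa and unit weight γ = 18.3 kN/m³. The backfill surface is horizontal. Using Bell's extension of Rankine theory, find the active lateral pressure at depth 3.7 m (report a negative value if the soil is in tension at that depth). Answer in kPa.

K_a = (1 − sin φ)/(1 + sin φ) = 0.3800.
σ_a = K_a γ z − 2c√K_a = 0.3800×18.3×3.7 − 2×8×0.6164 = 15.86 kPa.

15.9 kPa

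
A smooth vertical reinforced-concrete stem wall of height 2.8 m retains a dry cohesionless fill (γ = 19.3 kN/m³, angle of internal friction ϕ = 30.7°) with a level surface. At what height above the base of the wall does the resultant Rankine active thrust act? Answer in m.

0.933 m

K_a = 0.3240.
The pressure distribution is triangular, so the resultant acts at H/3 above the base = 2.8/3 = 0.9333 m.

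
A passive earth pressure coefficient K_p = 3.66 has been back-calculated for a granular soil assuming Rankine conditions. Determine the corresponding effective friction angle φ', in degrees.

K_p = (1+sin φ)/(1−sin φ) ⇒ sin φ = (K_p − 1)/(K_p + 1) = 0.5708.
φ = arcsin(0.5708) = 34.81°.

34.8°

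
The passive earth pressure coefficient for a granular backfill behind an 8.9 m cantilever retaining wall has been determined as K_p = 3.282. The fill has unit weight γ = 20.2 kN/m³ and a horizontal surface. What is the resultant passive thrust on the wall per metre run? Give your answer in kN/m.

P = ½ K_p γ H² = 0.5 × 3.282 × 20.2 × 8.9² = 2626 kN/m.

2630 kN/m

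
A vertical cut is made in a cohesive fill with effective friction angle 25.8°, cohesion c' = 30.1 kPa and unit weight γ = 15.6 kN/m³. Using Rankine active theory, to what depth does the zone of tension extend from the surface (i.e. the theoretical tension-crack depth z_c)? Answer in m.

6.15 m

K_a = tan²(45° − 25.8°/2) = 0.3935; √K_a = 0.6273.
The active pressure is zero where K_a γ z = 2c√K_a, so z_c = 2c/(γ√K_a) = 2×30.1/(15.6×0.6273) = 6.152 m.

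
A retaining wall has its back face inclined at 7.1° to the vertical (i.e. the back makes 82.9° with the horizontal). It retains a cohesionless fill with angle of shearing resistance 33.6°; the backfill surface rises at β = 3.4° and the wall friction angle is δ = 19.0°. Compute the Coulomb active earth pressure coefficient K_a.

K_a = sin²(α+φ) / [sin²α · sin(α−δ) · (1 + √{sin(φ+δ)sin(φ−β) / (sin(α−δ)sin(α+β))})²].
With α = 82.9°, φ = 33.6°, δ = 19.0°, β = 3.4°: K_a = 0.3256.

0.326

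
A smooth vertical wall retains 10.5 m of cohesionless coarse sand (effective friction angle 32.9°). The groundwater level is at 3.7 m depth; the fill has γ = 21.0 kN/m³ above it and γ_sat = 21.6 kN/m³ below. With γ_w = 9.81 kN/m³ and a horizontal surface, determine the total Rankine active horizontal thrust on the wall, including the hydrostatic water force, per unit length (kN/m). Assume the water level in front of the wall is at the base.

506 kN/m

K_a = tan²(45° − φ/2) = 0.2960.
γ' = 21.6 − 9.81 = 11.79 kN/m³. Depth below WT = 6.8 m.
σ'_h at WT = K_a γ d_w = 23.00 kPa; at base = 23.00 + K_a γ' × 6.8 = 46.73 kPa.
P₁ (0–3.7 m) = ½×23.00×3.7 = 42.55. P₂ (3.7–10.5 m) = ½(23.00+46.73)×6.8 = 237.1.
P_w = ½ γ_w h₂² = 0.5×9.81×6.8² = 226.8. Total = 42.55+237.1+226.8 = 506.5 kN/m.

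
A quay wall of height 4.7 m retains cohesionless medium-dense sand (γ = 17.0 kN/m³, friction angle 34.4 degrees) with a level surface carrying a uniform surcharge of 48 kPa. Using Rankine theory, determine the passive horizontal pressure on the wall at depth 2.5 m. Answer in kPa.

K_p = (1 + sin φ)/(1 − sin φ) = 3.597.
σ_v = γz + q = 17.0 × 2.5 + 48 = 90.50 kPa.
σ_h = K_p σ_v = 3.597 × 90.50 = 325.6 kPa.

326 kPa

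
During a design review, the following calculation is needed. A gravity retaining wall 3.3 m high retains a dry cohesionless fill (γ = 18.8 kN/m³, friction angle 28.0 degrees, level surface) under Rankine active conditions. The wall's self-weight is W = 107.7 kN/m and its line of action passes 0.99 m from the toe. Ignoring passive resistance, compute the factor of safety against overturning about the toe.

2.62

K_a = tan²(45° − 28.0°/2) = 0.3610.
P_a = ½K_aγH² = 0.5×0.3610×18.8×3.3² = 36.96 kN/m, acting at H/3 = 1.100 m above the base.
Overturning moment M_o = P_a × H/3 = 36.96 × 1.100 = 40.65.
Resisting moment M_r = W × 0.99 = 107.7 × 0.99 = 106.6.
FS_overturning = M_r/M_o = 106.6/40.65 = 2.623.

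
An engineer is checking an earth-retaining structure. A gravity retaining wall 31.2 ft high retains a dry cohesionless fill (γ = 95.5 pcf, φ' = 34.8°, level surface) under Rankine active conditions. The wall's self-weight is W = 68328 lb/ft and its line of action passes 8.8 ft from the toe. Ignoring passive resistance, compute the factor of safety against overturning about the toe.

4.55

K_a = tan²(45° − 34.8°/2) = 0.2733.
P_a = ½K_aγH² = 0.5×0.2733×95.5×31.2² = 12700 lb/ft, acting at H/3 = 10.40 ft above the base.
Overturning moment M_o = P_a × H/3 = 12700 × 10.40 = 132100.
Resisting moment M_r = W × 8.8 = 68328 × 8.8 = 601300.
FS_overturning = M_r/M_o = 601300/132100 = 4.551.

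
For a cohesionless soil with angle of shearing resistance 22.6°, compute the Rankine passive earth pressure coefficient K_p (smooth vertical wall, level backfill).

2.25

K_p = (1 + sin φ)/(1 − sin φ) = tan²(45° + 22.6°/2) = 2.248.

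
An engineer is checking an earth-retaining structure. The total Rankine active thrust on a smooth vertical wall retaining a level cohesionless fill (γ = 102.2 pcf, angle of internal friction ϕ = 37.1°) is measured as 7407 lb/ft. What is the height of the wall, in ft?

K_a = 0.2475. P_a = ½ K_a γ H² ⇒ H = √(2P_a/(K_a γ)).
H = √(2×7407/(0.2475×102.2)) = 24.20 ft.

24.2 ft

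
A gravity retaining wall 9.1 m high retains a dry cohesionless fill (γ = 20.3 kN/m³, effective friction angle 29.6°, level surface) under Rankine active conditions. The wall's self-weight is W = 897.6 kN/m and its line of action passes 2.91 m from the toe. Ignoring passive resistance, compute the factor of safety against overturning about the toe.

3.02

K_a = tan²(45° − 29.6°/2) = 0.3387.
P_a = ½K_aγH² = 0.5×0.3387×20.3×9.1² = 284.7 kN/m, acting at H/3 = 3.033 m above the base.
Overturning moment M_o = P_a × H/3 = 284.7 × 3.033 = 863.6.
Resisting moment M_r = W × 2.91 = 897.6 × 2.91 = 2612.
FS_overturning = M_r/M_o = 2612/863.6 = 3.024.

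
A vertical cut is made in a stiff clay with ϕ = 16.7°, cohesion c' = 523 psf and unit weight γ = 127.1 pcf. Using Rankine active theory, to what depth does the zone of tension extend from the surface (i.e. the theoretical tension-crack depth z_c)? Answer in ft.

K_a = tan²(45° − 16.7°/2) = 0.5536; √K_a = 0.7440.
The active pressure is zero where K_a γ z = 2c√K_a, so z_c = 2c/(γ√K_a) = 2×523/(127.1×0.7440) = 11.06 ft.

11.1 ft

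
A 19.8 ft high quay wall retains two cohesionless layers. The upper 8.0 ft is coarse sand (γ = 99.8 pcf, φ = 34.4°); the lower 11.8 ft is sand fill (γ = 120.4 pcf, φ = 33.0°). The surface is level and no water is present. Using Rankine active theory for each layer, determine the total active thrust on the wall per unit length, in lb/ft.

6140 lb/ft

K_a1 = tan²(45°−34.4°/2) = 0.2780; K_a2 = tan²(45°−33.0°/2) = 0.2948.
Layer 1: σ at base = K_a1 γ₁ h₁ = 221.9 psf; P₁ = ½×221.9×8.0 = 887.8.
Layer 2: σ_v at top = γ₁h₁ = 798.4; σ_h top = K_a2×798.4 = 235.4; σ_h base = K_a2×(798.4+120.4×11.8) = 654.2.
P₂ = ½(235.4+654.2)×11.8 = 5248. Total P_a = 887.8+5248 = 6136 lb/ft.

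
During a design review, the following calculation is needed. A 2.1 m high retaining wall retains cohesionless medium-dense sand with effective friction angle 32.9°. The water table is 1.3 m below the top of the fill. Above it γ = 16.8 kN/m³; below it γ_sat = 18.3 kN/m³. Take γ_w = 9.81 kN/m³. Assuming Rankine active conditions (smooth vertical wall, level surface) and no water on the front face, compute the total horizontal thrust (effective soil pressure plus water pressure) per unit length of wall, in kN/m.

13.3 kN/m

K_a = tan²(45° − φ/2) = 0.2960.
γ' = 18.3 − 9.81 = 8.490 kN/m³. Depth below WT = 0.8 m.
σ'_h at WT = K_a γ d_w = 6.465 kPa; at base = 6.465 + K_a γ' × 0.8 = 8.476 kPa.
P₁ (0–1.3 m) = ½×6.465×1.3 = 4.202. P₂ (1.3–2.1 m) = ½(6.465+8.476)×0.8 = 5.976.
P_w = ½ γ_w h₂² = 0.5×9.81×0.8² = 3.139. Total = 4.202+5.976+3.139 = 13.32 kN/m.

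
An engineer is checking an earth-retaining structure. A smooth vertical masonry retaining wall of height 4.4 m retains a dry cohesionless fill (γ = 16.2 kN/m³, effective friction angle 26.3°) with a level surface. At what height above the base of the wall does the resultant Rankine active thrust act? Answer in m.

1.47 m

K_a = 0.3859.
The pressure distribution is triangular, so the resultant acts at H/3 above the base = 4.4/3 = 1.467 m.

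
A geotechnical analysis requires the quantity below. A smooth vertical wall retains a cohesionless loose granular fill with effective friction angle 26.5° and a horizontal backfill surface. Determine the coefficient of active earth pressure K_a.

K_a = tan²(45° − φ/2) = tan²(31.75°) = 0.3829.

0.383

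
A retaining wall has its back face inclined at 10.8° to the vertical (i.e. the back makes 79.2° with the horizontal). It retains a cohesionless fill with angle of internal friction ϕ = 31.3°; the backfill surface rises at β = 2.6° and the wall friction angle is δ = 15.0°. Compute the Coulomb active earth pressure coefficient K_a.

K_a = sin²(α+φ) / [sin²α · sin(α−δ) · (1 + √{sin(φ+δ)sin(φ−β) / (sin(α−δ)sin(α+β))})²].
With α = 79.2°, φ = 31.3°, δ = 15.0°, β = 2.6°: K_a = 0.3829.

0.383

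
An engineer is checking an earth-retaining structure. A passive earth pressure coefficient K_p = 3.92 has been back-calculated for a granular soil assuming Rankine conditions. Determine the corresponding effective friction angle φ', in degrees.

36.4°

K_p = (1+sin φ)/(1−sin φ) ⇒ sin φ = (K_p − 1)/(K_p + 1) = 0.5935.
φ = arcsin(0.5935) = 36.41°.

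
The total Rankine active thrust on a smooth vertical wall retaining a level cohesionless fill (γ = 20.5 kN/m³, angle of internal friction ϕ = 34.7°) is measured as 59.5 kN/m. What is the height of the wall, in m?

4.60 m

K_a = 0.2745. P_a = ½ K_a γ H² ⇒ H = √(2P_a/(K_a γ)).
H = √(2×59.5/(0.2745×20.5)) = 4.599 m.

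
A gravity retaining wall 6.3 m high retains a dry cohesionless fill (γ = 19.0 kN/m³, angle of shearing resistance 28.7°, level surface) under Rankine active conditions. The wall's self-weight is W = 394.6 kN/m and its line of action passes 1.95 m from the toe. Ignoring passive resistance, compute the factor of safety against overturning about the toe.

K_a = tan²(45° − 28.7°/2) = 0.3511.
P_a = ½K_aγH² = 0.5×0.3511×19.0×6.3² = 132.4 kN/m, acting at H/3 = 2.100 m above the base.
Overturning moment M_o = P_a × H/3 = 132.4 × 2.100 = 278.0.
Resisting moment M_r = W × 1.95 = 394.6 × 1.95 = 769.5.
FS_overturning = M_r/M_o = 769.5/278.0 = 2.767.

2.77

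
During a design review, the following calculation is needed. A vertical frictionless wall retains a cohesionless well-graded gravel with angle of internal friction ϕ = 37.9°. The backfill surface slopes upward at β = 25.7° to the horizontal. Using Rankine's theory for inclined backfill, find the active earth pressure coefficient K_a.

0.314

K_a = cos β · (cos β − √(cos²β − cos²φ)) / (cos β + √(cos²β − cos²φ)).
cos β = 0.9011, cos φ = 0.7891, √(cos²β − cos²φ) = 0.4351.
K_a = 0.9011 × (0.9011 − 0.4351)/(0.9011 + 0.4351) = 0.3143.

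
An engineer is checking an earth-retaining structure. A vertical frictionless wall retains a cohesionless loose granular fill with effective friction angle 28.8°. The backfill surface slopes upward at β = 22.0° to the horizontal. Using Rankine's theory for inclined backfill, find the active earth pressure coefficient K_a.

K_a = cos β · (cos β − √(cos²β − cos²φ)) / (cos β + √(cos²β − cos²φ)).
cos β = 0.9272, cos φ = 0.8763, √(cos²β − cos²φ) = 0.3029.
K_a = 0.9272 × (0.9272 − 0.3029)/(0.9272 + 0.3029) = 0.4705.

0.471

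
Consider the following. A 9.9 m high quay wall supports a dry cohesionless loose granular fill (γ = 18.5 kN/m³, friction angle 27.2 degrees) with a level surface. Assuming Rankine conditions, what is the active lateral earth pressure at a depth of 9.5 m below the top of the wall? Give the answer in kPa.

K_a = (1 − sin φ)/(1 + sin φ) = 0.3726.
σ_h = K_a γ z = 0.3726 × 18.5 × 9.5 = 65.48 kPa.

65.5 kPa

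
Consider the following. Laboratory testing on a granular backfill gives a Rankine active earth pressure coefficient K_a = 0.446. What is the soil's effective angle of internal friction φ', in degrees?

K_a = tan²(45° − φ/2) ⇒ 45° − φ/2 = arctan(√0.446) = 33.74°.
φ = 2(45° − 33.74°) = 22.53°.

22.5°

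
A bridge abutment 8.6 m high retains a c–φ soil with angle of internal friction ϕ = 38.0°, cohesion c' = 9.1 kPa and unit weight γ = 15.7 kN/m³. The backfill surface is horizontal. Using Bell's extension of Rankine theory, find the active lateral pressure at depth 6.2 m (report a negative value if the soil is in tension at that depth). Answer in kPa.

14.3 kPa

K_a = (1 − sin φ)/(1 + sin φ) = 0.2379.
σ_a = K_a γ z − 2c√K_a = 0.2379×15.7×6.2 − 2×9.1×0.4877 = 14.28 kPa.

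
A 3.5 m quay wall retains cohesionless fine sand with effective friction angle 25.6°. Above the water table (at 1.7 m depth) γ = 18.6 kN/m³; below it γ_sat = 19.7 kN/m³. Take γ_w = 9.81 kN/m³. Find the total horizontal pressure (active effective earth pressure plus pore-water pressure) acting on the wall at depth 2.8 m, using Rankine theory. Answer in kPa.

K_a = (1 − sin φ)/(1 + sin φ) = 0.3966.
γ' = 19.7 − 9.81 = 9.890 kN/m³.
Effective vertical stress at 2.8 m: σ'_v = 18.6×1.7 + 9.890×1.10 = 42.50 kPa.
σ'_h = K_a σ'_v = 0.3966 × 42.50 = 16.85 kPa; u = γ_w × 1.10 = 10.79 kPa.
Total σ_h = 16.85 + 10.79 = 27.64 kPa.

27.6 kPa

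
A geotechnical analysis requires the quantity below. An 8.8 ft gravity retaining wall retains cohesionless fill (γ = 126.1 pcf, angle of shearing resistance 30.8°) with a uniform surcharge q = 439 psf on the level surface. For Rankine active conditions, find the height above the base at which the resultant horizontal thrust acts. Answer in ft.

K_a = 0.3227.
Triangular part P₁ = ½K_aγH² = 1576 at H/3 = 2.933 ft; rectangular part P₂ = K_a q H = 1247 at H/2 = 4.400 ft.
ȳ = (P₁·2.933 + P₂·4.400)/(P₁+P₂) = 3.581 ft.

3.58 ft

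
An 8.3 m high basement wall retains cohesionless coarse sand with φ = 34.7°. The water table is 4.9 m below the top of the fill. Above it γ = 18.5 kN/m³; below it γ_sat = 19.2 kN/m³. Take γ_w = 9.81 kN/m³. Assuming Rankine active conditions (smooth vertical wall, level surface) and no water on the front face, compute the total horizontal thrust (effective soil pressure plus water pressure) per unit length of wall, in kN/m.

217 kN/m

K_a = tan²(45° − φ/2) = 0.2745.
γ' = 19.2 − 9.81 = 9.390 kN/m³. Depth below WT = 3.4 m.
σ'_h at WT = K_a γ d_w = 24.88 kPa; at base = 24.88 + K_a γ' × 3.4 = 33.64 kPa.
P₁ (0–4.9 m) = ½×24.88×4.9 = 60.96. P₂ (4.9–8.3 m) = ½(24.88+33.64)×3.4 = 99.49.
P_w = ½ γ_w h₂² = 0.5×9.81×3.4² = 56.70. Total = 60.96+99.49+56.70 = 217.2 kN/m.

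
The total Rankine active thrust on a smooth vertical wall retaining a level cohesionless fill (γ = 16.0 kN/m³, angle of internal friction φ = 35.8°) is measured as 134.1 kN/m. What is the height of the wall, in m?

8.00 m

K_a = 0.2619. P_a = ½ K_a γ H² ⇒ H = √(2P_a/(K_a γ)).
H = √(2×134.1/(0.2619×16.0)) = 8.001 m.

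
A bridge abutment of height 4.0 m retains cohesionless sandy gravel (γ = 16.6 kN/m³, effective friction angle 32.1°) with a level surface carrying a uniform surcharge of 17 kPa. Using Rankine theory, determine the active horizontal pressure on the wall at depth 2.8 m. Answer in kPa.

K_a = (1 − sin φ)/(1 + sin φ) = 0.3060.
σ_v = γz + q = 16.6 × 2.8 + 17 = 63.48 kPa.
σ_h = K_a σ_v = 0.3060 × 63.48 = 19.42 kPa.

19.4 kPa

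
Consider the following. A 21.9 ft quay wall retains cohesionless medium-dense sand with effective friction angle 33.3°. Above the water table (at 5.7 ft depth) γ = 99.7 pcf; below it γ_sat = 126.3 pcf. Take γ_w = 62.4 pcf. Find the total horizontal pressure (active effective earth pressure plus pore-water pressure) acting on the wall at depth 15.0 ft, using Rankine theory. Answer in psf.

K_a = (1 − sin φ)/(1 + sin φ) = 0.2911.
γ' = 126.3 − 62.4 = 63.90 pcf.
Effective vertical stress at 15.0 ft: σ'_v = 99.7×5.7 + 63.90×9.30 = 1163 psf.
σ'_h = K_a σ'_v = 0.2911 × 1163 = 338.5 psf; u = γ_w × 9.30 = 580.3 psf.
Total σ_h = 338.5 + 580.3 = 918.8 psf.

919 psf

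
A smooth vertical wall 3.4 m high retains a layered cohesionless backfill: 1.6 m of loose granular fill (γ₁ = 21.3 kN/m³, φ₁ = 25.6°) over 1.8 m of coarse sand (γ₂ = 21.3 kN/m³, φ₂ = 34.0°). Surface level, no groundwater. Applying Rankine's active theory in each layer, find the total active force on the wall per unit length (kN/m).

K_a1 = tan²(45°−25.6°/2) = 0.3966; K_a2 = tan²(45°−34.0°/2) = 0.2827.
Layer 1: σ at base = K_a1 γ₁ h₁ = 13.51 kPa; P₁ = ½×13.51×1.6 = 10.81.
Layer 2: σ_v at top = γ₁h₁ = 34.08; σ_h top = K_a2×34.08 = 9.635; σ_h base = K_a2×(34.08+21.3×1.8) = 20.47.
P₂ = ½(9.635+20.47)×1.8 = 27.10. Total P_a = 10.81+27.10 = 37.91 kN/m.

37.9 kN/m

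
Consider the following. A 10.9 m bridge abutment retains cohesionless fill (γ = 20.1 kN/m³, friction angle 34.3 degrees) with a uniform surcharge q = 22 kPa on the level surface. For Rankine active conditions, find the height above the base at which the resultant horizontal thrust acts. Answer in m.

K_a = 0.2792.
Triangular part P₁ = ½K_aγH² = 333.3 at H/3 = 3.633 m; rectangular part P₂ = K_a q H = 66.94 at H/2 = 5.450 m.
ȳ = (P₁·3.633 + P₂·5.450)/(P₁+P₂) = 3.937 m.

3.94 m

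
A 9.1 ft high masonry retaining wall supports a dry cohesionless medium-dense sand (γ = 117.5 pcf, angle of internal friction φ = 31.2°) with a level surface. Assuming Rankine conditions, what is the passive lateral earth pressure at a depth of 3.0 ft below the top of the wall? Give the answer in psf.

K_p = (1 + sin φ)/(1 − sin φ) = 3.150.
σ_h = K_p γ z = 3.150 × 117.5 × 3.0 = 1110 psf.

1110 psf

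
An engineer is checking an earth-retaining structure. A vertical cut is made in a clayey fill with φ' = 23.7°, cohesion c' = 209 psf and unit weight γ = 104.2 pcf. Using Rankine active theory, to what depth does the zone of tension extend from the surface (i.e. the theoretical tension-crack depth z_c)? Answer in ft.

K_a = tan²(45° − 23.7°/2) = 0.4266; √K_a = 0.6531.
The active pressure is zero where K_a γ z = 2c√K_a, so z_c = 2c/(γ√K_a) = 2×209/(104.2×0.6531) = 6.142 ft.

6.14 ft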